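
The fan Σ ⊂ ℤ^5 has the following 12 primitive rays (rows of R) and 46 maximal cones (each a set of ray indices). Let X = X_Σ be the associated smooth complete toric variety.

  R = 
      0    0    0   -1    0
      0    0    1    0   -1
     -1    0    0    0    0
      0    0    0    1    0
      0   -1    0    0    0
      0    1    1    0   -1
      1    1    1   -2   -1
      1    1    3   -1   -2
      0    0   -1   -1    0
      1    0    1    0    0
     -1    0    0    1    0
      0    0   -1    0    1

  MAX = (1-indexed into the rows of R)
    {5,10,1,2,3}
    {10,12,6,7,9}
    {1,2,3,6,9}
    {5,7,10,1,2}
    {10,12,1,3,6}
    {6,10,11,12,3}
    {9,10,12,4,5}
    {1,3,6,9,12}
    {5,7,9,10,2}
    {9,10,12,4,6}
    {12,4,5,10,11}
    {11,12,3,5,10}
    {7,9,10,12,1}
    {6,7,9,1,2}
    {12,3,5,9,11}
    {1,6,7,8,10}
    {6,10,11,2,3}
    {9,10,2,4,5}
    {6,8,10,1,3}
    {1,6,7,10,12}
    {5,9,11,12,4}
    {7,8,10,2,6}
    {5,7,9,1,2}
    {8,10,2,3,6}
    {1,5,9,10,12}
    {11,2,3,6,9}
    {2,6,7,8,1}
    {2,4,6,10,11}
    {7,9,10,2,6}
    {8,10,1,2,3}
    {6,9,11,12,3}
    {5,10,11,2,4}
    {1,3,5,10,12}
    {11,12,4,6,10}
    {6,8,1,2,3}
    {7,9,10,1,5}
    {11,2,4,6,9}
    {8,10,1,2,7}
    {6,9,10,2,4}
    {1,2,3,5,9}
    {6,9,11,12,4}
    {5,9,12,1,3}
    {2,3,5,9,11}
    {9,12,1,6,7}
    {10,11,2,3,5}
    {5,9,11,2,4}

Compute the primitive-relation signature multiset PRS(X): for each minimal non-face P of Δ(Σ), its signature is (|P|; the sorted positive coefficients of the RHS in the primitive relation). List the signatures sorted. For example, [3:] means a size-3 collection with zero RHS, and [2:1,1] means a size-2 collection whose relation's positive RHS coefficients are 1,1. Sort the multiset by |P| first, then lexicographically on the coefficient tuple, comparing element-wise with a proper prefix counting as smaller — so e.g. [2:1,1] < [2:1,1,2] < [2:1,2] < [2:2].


Minimal non-faces — 19 found among 12 rays, 46 max cones:

  P = {1,4}:  v_{1} + v_{4} = 0  →  sig = [2:]
  P = {2,12}:  v_{2} + v_{12} = 0  →  sig = [2:]
  P = {1,11}:  v_{1} + v_{11} = v_{3}  →  sig = [2:1]
  P = {3,4}:  v_{3} + v_{4} = v_{11}  →  sig = [2:1]
  P = {5,6}:  v_{5} + v_{6} = v_{2}  →  sig = [2:1]
  P = {7,11}:  v_{7} + v_{11} = v_{1} + v_{6}  →  sig = [2:1,1]
  P = {8,9}:  v_{8} + v_{9} = v_{2} + v_{7}  →  sig = [2:1,1]
  P = {4,7}:  v_{4} + v_{7} = v_{6} + v_{9} + v_{10}  →  sig = [2:1,1,1]
  P = {4,8}:  v_{4} + v_{8} = v_{2} + v_{6} + v_{10}  →  sig = [2:1,1,1]
  P = {8,12}:  v_{8} + v_{12} = v_{1} + v_{6} + v_{10}  →  sig = [2:1,1,1]
  P = {8,11}:  v_{8} + v_{11} = v_{2} + v_{3} + v_{6} + v_{10}  →  sig = [2:1,1,1,1]
  P = {5,8}:  v_{5} + v_{8} = v_{1} + 2·v_{2} + v_{10}  →  sig = [2:1,1,2]
  P = {3,7}:  v_{3} + v_{7} = 2·v_{1} + v_{6}  →  sig = [2:1,2]
  P = {9,10,11}:  v_{9} + v_{10} + v_{11} = 0  →  sig = [3:]
  P = {3,9,10}:  v_{3} + v_{9} + v_{10} = v_{1}  →  sig = [3:1]
  P = {5,7,12}:  v_{5} + v_{7} + v_{12} = v_{1} + v_{9} + v_{10}  →  sig = [3:1,1,1]
  P = {1,2,6,10}:  v_{1} + v_{2} + v_{6} + v_{10} = v_{8}  →  sig = [4:1]
  P = {1,6,9,10}:  v_{1} + v_{6} + v_{9} + v_{10} = v_{7}  →  sig = [4:1]
  P = {1,2,9,10}:  v_{1} + v_{2} + v_{9} + v_{10} = v_{5} + v_{7}  →  sig = [4:1,1]

Signatures (|P|; sorted positive RHS coefficients), sorted:
    |P|=2: 13 collections, coeffs (), (), (1), (1), (1), (1,1), (1,1), (1,1,1), (1,1,1), (1,1,1), (1,1,1,1), (1,1,2), (1,2)
    |P|=3: 3 collections, coeffs (), (1), (1,1,1)
    |P|=4: 3 collections, coeffs (1), (1), (1,1)


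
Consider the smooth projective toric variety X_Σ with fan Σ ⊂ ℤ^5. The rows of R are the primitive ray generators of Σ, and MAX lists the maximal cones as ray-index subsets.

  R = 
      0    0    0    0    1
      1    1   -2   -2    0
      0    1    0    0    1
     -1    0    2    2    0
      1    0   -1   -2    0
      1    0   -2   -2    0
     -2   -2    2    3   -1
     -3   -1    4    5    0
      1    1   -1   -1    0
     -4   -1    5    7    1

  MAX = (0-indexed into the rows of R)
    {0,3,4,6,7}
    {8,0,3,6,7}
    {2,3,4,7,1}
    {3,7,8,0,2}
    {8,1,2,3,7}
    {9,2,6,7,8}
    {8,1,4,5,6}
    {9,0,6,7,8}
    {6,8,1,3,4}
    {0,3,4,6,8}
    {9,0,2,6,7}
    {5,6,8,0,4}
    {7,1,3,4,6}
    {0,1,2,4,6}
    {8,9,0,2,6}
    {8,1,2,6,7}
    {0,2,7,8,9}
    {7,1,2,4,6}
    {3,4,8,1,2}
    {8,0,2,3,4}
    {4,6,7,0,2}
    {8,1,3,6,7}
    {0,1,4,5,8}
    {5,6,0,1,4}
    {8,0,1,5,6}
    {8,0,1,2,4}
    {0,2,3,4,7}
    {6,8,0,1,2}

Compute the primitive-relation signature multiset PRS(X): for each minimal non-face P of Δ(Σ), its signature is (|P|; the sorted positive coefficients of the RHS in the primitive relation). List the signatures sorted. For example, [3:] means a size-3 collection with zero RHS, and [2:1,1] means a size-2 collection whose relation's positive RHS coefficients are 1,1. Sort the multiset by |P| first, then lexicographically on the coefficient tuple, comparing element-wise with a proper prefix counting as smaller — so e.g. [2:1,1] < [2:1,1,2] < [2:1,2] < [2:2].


14 minimal non-faces of Δ(Σ) (on 10 rays):

  P={3,5}:  v_{3} + v_{5} = 0  →  sig = [2:]
  P={2,5}:  v_{2} + v_{5} = v_{0} + v_{1}  →  sig = [2:1,1]
  P={4,9}:  v_{4} + v_{9} = v_{0} + v_{7}  →  sig = [2:1,1]
  P={5,7}:  v_{5} + v_{7} = v_{2} + v_{6}  →  sig = [2:1,1]
  P={3,9}:  v_{3} + v_{9} = v_{0} + 2·v_{7} + v_{8}  →  sig = [2:1,1,2]
  P={5,9}:  v_{5} + v_{9} = v_{0} + 2·v_{2} + 2·v_{6} + v_{8}  →  sig = [2:1,1,2,2]
  P={1,9}:  v_{1} + v_{9} = 3·v_{2} + 2·v_{6} + v_{8}  →  sig = [2:1,2,3]
  P={0,1,3}:  v_{0} + v_{1} + v_{3} = v_{2}  →  sig = [3:1]
  P={2,3,6}:  v_{2} + v_{3} + v_{6} = v_{7}  →  sig = [3:1]
  P={4,7,8}:  v_{4} + v_{7} + v_{8} = v_{3}  →  sig = [3:1]
  P={0,1,7}:  v_{0} + v_{1} + v_{7} = 2·v_{2} + v_{6}  →  sig = [3:1,2]
  P={2,4,6,8}:  v_{2} + v_{4} + v_{6} + v_{8} = 0  →  sig = [4:]
  P={0,1,4,6,8}:  v_{0} + v_{1} + v_{4} + v_{6} + v_{8} = v_{5}  →  sig = [5:1]
  P={0,2,6,7,8}:  v_{0} + v_{2} + v_{6} + v_{7} + v_{8} = v_{9}  →  sig = [5:1]

Hence PRS(X_Σ) =
    |P|=2: 7 collections, coeffs (), (1,1), (1,1), (1,1), (1,1,2), (1,1,2,2), (1,2,3)
    |P|=3: 4 collections, coeffs (1), (1), (1), (1,2)
    |P|=4: 1 collection, coeffs ()
    |P|=5: 2 collections, coeffs (1), (1)


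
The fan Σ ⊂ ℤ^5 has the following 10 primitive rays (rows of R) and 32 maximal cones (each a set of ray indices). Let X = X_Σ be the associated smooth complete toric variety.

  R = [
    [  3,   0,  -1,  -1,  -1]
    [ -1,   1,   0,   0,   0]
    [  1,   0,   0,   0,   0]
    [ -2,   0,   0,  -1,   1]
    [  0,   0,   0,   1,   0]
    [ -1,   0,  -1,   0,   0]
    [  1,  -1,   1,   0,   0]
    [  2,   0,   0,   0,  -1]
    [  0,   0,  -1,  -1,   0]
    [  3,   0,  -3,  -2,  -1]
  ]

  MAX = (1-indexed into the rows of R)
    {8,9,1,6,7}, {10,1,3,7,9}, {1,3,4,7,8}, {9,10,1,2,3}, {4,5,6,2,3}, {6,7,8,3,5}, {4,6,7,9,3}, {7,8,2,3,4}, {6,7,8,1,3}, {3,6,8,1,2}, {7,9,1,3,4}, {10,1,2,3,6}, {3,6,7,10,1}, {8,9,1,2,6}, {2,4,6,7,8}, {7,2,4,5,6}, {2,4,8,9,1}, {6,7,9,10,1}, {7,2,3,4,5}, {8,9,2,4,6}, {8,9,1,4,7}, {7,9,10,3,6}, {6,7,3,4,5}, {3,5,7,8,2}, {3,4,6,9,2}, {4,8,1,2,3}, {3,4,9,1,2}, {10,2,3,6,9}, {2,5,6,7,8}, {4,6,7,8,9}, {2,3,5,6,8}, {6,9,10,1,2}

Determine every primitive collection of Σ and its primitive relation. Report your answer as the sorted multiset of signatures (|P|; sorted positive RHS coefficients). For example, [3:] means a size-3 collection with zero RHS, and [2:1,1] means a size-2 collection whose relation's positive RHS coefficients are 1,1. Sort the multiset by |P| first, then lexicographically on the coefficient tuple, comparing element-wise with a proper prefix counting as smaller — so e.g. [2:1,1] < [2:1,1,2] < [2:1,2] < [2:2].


|primitive collections| = 14. Relations:

  {5,9}:  v_{5} + v_{9} = v_{3} + v_{6}  →  sig = [2:1,1]
  {1,5}:  v_{1} + v_{5} = 2·v_{3} + v_{6} + v_{8}  →  sig = [2:1,1,2]
  {8,10}:  v_{8} + v_{10} = 2·v_{1} + v_{6}  →  sig = [2:1,2]
  {5,10}:  v_{5} + v_{10} = v_{1} + 2·v_{3} + 2·v_{6}  →  sig = [2:1,2,2]
  {4,10}:  v_{4} + v_{10} = v_{3} + 3·v_{9}  →  sig = [2:1,3]
  {4,5,8}:  v_{4} + v_{5} + v_{8} = 0  →  sig = [3:]
  {3,8,9}:  v_{3} + v_{8} + v_{9} = v_{1}  →  sig = [3:1]
  {2,7,9}:  v_{2} + v_{7} + v_{9} = v_{4} + v_{8}  →  sig = [3:1,1]
  {2,7,10}:  v_{2} + v_{7} + v_{10} = v_{1} + v_{9}  →  sig = [3:1,1]
  {1,2,7}:  v_{1} + v_{2} + v_{7} = v_{3} + v_{4} + 2·v_{8}  →  sig = [3:1,1,2]
  {1,4,6}:  v_{1} + v_{4} + v_{6} = 2·v_{9}  →  sig = [3:2]
  {2,3,6,7}:  v_{2} + v_{3} + v_{6} + v_{7} = 0  →  sig = [4:]
  {1,3,6,9}:  v_{1} + v_{3} + v_{6} + v_{9} = v_{10}  →  sig = [4:1]
  {3,4,6,8}:  v_{3} + v_{4} + v_{6} + v_{8} = v_{9}  →  sig = [4:1]

Hence PRS(X_Σ) =
    [2:1,1]
    [2:1,1,2]
    [2:1,2]
    [2:1,2,2]
    [2:1,3]
    [3:]
    [3:1]
    [3:1,1]
    [3:1,1]
    [3:1,1,2]
    [3:2]
    [4:]
    [4:1]
    [4:1]


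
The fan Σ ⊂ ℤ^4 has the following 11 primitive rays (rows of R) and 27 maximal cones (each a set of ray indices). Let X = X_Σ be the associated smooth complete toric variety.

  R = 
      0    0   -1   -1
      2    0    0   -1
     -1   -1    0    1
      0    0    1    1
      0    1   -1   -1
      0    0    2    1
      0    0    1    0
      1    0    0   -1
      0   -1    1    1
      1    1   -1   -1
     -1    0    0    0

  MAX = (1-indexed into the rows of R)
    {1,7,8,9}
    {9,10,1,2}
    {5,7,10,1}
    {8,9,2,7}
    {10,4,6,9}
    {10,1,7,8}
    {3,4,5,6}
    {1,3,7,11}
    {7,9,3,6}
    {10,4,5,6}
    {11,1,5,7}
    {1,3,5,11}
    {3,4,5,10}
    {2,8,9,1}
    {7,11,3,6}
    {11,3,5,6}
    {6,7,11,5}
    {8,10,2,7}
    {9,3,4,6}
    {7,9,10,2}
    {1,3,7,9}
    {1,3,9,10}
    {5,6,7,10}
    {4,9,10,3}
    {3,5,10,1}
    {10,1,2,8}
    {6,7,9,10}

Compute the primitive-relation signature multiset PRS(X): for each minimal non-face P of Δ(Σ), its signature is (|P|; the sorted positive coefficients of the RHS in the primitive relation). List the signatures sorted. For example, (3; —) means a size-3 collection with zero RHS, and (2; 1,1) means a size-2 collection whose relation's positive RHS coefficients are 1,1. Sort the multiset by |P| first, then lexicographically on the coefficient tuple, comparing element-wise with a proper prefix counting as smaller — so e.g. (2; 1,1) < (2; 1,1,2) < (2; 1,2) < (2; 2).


The 23 primitive collections of Σ (r=11, n=4):

  {1,4}:  v_{1} + v_{4} = 0  ⟹  sig = (2; —)
  {5,9}:  v_{5} + v_{9} = 0  ⟹  sig = (2; —)
  {1,6}:  v_{1} + v_{6} = v_{7}  ⟹  sig = (2; 1)
  {2,11}:  v_{2} + v_{11} = v_{8}  ⟹  sig = (2; 1)
  {4,7}:  v_{4} + v_{7} = v_{6}  ⟹  sig = (2; 1)
  {10,11}:  v_{10} + v_{11} = v_{5}  ⟹  sig = (2; 1)
  {2,5}:  v_{2} + v_{5} = v_{8} + v_{10}  ⟹  sig = (2; 1,1)
  {3,8}:  v_{3} + v_{8} = v_{1} + v_{9}  ⟹  sig = (2; 1,1)
  {8,11}:  v_{8} + v_{11} = v_{1} + v_{7}  ⟹  sig = (2; 1,1)
  {9,11}:  v_{9} + v_{11} = v_{3} + v_{7}  ⟹  sig = (2; 1,1)
  {4,8}:  v_{4} + v_{8} = v_{7} + v_{9} + v_{10}  ⟹  sig = (2; 1,1,1)
  {4,11}:  v_{4} + v_{11} = v_{3} + v_{5} + v_{6}  ⟹  sig = (2; 1,1,1)
  {5,8}:  v_{5} + v_{8} = v_{1} + v_{7} + v_{10}  ⟹  sig = (2; 1,1,1)
  {2,3}:  v_{2} + v_{3} = v_{1} + 2·v_{9} + v_{10}  ⟹  sig = (2; 1,1,2)
  {6,8}:  v_{6} + v_{8} = 2·v_{7} + v_{9} + v_{10}  ⟹  sig = (2; 1,1,2)
  {2,4}:  v_{2} + v_{4} = v_{7} + 2·v_{9} + 2·v_{10}  ⟹  sig = (2; 1,2,2)
  {2,6}:  v_{2} + v_{6} = 2·v_{7} + 2·v_{9} + 2·v_{10}  ⟹  sig = (2; 2,2,2)
  {3,7,10}:  v_{3} + v_{7} + v_{10} = 0  ⟹  sig = (3; —)
  {3,5,7}:  v_{3} + v_{5} + v_{7} = v_{11}  ⟹  sig = (3; 1)
  {3,6,10}:  v_{3} + v_{6} + v_{10} = v_{4}  ⟹  sig = (3; 1)
  {8,9,10}:  v_{8} + v_{9} + v_{10} = v_{2}  ⟹  sig = (3; 1)
  {1,2,7}:  v_{1} + v_{2} + v_{7} = 2·v_{8}  ⟹  sig = (3; 2)
  {1,7,9,10}:  v_{1} + v_{7} + v_{9} + v_{10} = v_{8}  ⟹  sig = (4; 1)

so the primitive-relation signature multiset is
    |P|=2: 17 collections, coeffs (), (), (1), (1), (1), (1), (1,1), (1,1), (1,1), (1,1), (1,1,1), (1,1,1), (1,1,1), (1,1,2), (1,1,2), (1,2,2), (2,2,2)
    |P|=3: 5 collections, coeffs (), (1), (1), (1), (2)
    |P|=4: 1 collection, coeffs (1)


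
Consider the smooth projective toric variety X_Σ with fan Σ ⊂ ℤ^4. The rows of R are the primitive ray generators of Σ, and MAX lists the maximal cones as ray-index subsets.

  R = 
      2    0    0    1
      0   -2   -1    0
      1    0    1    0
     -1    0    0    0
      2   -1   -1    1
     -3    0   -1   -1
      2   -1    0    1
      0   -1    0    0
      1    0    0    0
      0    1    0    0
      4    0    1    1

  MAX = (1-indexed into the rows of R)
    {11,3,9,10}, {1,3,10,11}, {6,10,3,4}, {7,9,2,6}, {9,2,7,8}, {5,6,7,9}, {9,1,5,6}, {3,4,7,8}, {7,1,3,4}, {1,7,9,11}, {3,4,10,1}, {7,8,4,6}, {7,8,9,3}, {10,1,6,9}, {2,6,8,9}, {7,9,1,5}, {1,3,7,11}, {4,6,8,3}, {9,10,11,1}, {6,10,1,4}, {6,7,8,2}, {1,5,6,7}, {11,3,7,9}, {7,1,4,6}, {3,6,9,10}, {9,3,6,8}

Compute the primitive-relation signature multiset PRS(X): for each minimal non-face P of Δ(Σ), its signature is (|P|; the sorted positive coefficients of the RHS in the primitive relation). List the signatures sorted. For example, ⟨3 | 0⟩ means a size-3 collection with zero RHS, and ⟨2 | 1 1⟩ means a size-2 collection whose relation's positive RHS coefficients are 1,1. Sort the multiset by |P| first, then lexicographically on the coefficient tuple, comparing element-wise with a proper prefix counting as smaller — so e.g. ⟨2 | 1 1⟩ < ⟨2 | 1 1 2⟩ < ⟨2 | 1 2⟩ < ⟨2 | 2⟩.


Δ(Σ) — 11 vertices, 23 min non-faces:

  P = {4,9}:  v_{4} + v_{9} = 0  ⟹  sig = ⟨2 | 0⟩
  P = {8,10}:  v_{8} + v_{10} = 0  ⟹  sig = ⟨2 | 0⟩
  P = {1,8}:  v_{1} + v_{8} = v_{7}  ⟹  sig = ⟨2 | 1⟩
  P = {6,11}:  v_{6} + v_{11} = v_{9}  ⟹  sig = ⟨2 | 1⟩
  P = {7,10}:  v_{7} + v_{10} = v_{1}  ⟹  sig = ⟨2 | 1⟩
  P = {3,5}:  v_{3} + v_{5} = v_{7} + v_{9}  ⟹  sig = ⟨2 | 1 1⟩
  P = {4,11}:  v_{4} + v_{11} = v_{1} + v_{3}  ⟹  sig = ⟨2 | 1 1⟩
  P = {2,4}:  v_{2} + v_{4} = v_{6} + v_{7} + v_{8}  ⟹  sig = ⟨2 | 1 1 1⟩
  P = {2,10}:  v_{2} + v_{10} = v_{6} + v_{7} + v_{9}  ⟹  sig = ⟨2 | 1 1 1⟩
  P = {4,5}:  v_{4} + v_{5} = v_{1} + v_{6} + v_{7}  ⟹  sig = ⟨2 | 1 1 1⟩
  P = {8,11}:  v_{8} + v_{11} = v_{3} + v_{7} + v_{9}  ⟹  sig = ⟨2 | 1 1 1⟩
  P = {1,2}:  v_{1} + v_{2} = v_{6} + 2·v_{7} + v_{9}  ⟹  sig = ⟨2 | 1 1 2⟩
  P = {2,11}:  v_{2} + v_{11} = v_{7} + v_{8} + 2·v_{9}  ⟹  sig = ⟨2 | 1 1 2⟩
  P = {5,8}:  v_{5} + v_{8} = v_{6} + 2·v_{7} + v_{9}  ⟹  sig = ⟨2 | 1 1 2⟩
  P = {5,10}:  v_{5} + v_{10} = 2·v_{1} + v_{6} + v_{9}  ⟹  sig = ⟨2 | 1 1 2⟩
  P = {5,11}:  v_{5} + v_{11} = v_{1} + v_{7} + 2·v_{9}  ⟹  sig = ⟨2 | 1 1 2⟩
  P = {2,3}:  v_{2} + v_{3} = 2·v_{8} + v_{9}  ⟹  sig = ⟨2 | 1 2⟩
  P = {2,5}:  v_{2} + v_{5} = 2·v_{6} + 3·v_{7} + 2·v_{9}  ⟹  sig = ⟨2 | 2 2 3⟩
  P = {1,3,6}:  v_{1} + v_{3} + v_{6} = 0  ⟹  sig = ⟨3 | 0⟩
  P = {1,3,9}:  v_{1} + v_{3} + v_{9} = v_{11}  ⟹  sig = ⟨3 | 1⟩
  P = {3,6,7}:  v_{3} + v_{6} + v_{7} = v_{8}  ⟹  sig = ⟨3 | 1⟩
  P = {1,6,7,9}:  v_{1} + v_{6} + v_{7} + v_{9} = v_{5}  ⟹  sig = ⟨4 | 1⟩
  P = {6,7,8,9}:  v_{6} + v_{7} + v_{8} + v_{9} = v_{2}  ⟹  sig = ⟨4 | 1⟩

Hence PRS(X_Σ) =
    ⟨2 | 0⟩
    ⟨2 | 0⟩
    ⟨2 | 1⟩
    ⟨2 | 1⟩
    ⟨2 | 1⟩
    ⟨2 | 1 1⟩
    ⟨2 | 1 1⟩
    ⟨2 | 1 1 1⟩
    ⟨2 | 1 1 1⟩
    ⟨2 | 1 1 1⟩
    ⟨2 | 1 1 1⟩
    ⟨2 | 1 1 2⟩
    ⟨2 | 1 1 2⟩
    ⟨2 | 1 1 2⟩
    ⟨2 | 1 1 2⟩
    ⟨2 | 1 1 2⟩
    ⟨2 | 1 2⟩
    ⟨2 | 2 2 3⟩
    ⟨3 | 0⟩
    ⟨3 | 1⟩
    ⟨3 | 1⟩
    ⟨4 | 1⟩
    ⟨4 | 1⟩


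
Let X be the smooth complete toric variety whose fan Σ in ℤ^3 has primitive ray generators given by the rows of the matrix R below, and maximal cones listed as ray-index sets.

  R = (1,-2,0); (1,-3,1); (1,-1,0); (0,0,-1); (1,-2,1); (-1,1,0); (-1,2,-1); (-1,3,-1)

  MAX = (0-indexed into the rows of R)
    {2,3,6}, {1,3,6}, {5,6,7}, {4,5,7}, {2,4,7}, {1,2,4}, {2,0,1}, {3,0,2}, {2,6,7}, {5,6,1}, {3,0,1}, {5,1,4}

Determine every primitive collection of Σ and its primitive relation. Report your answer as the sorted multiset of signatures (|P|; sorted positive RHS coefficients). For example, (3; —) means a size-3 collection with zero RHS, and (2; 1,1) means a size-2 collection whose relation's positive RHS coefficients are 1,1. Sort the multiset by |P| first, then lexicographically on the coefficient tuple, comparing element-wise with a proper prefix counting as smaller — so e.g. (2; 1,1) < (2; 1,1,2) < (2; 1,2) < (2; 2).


12 minimal non-faces of Δ(Σ) (on 8 rays):

  {1,7}:  v_{1} + v_{7} = 0  →  sig = (2; —)
  {2,5}:  v_{2} + v_{5} = 0  →  sig = (2; —)
  {4,6}:  v_{4} + v_{6} = 0  →  sig = (2; —)
  {0,6}:  v_{0} + v_{6} = v_{3}  →  sig = (2; 1)
  {3,4}:  v_{3} + v_{4} = v_{0}  →  sig = (2; 1)
  {0,4}:  v_{0} + v_{4} = v_{1} + v_{2}  →  sig = (2; 1,1)
  {0,5}:  v_{0} + v_{5} = v_{1} + v_{6}  →  sig = (2; 1,1)
  {0,7}:  v_{0} + v_{7} = v_{2} + v_{6}  →  sig = (2; 1,1)
  {3,5}:  v_{3} + v_{5} = v_{1} + 2·v_{6}  →  sig = (2; 1,2)
  {3,7}:  v_{3} + v_{7} = v_{2} + 2·v_{6}  →  sig = (2; 1,2)
  {1,2,6}:  v_{1} + v_{2} + v_{6} = v_{0}  →  sig = (3; 1)
  {1,2,3}:  v_{1} + v_{2} + v_{3} = 2·v_{0}  →  sig = (3; 2)

Hence PRS(X_Σ) =
    (2; —)
    (2; —)
    (2; —)
    (2; 1)
    (2; 1)
    (2; 1,1)
    (2; 1,1)
    (2; 1,1)
    (2; 1,2)
    (2; 1,2)
    (3; 1)
    (3; 2)


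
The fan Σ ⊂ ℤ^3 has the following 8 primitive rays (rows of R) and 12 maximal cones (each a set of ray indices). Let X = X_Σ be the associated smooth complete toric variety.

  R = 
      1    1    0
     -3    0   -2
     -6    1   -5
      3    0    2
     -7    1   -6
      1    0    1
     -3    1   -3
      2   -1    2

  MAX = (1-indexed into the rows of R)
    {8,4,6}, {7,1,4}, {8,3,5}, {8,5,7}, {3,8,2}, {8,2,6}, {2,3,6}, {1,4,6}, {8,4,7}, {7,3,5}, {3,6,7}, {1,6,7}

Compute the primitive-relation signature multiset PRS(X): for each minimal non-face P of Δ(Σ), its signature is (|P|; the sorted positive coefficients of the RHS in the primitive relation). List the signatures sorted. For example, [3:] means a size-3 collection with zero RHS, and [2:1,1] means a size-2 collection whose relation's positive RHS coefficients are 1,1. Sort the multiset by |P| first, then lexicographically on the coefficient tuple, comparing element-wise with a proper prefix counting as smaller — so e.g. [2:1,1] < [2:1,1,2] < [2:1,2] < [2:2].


14 collections generate NE(X_Σ); each relation:

  {2,4}:  v_{2} + v_{4} = 0  so sig = [2:]
  {1,8}:  v_{1} + v_{8} = v_{4}  so sig = [2:1]
  {2,7}:  v_{2} + v_{7} = v_{3}  so sig = [2:1]
  {3,4}:  v_{3} + v_{4} = v_{7}  so sig = [2:1]
  {5,6}:  v_{5} + v_{6} = v_{3}  so sig = [2:1]
  {1,2}:  v_{1} + v_{2} = v_{6} + v_{7}  so sig = [2:1,1]
  {1,3}:  v_{1} + v_{3} = v_{6} + 2·v_{7}  so sig = [2:1,2]
  {2,5}:  v_{2} + v_{5} = 2·v_{3} + v_{8}  so sig = [2:1,2]
  {4,5}:  v_{4} + v_{5} = 2·v_{7} + v_{8}  so sig = [2:1,2]
  {1,5}:  v_{1} + v_{5} = 2·v_{7}  so sig = [2:2]
  {6,7,8}:  v_{6} + v_{7} + v_{8} = 0  so sig = [3:]
  {3,6,8}:  v_{3} + v_{6} + v_{8} = v_{2}  so sig = [3:1]
  {3,7,8}:  v_{3} + v_{7} + v_{8} = v_{5}  so sig = [3:1]
  {4,6,7}:  v_{4} + v_{6} + v_{7} = v_{1}  so sig = [3:1]

so the primitive-relation signature multiset is
{ [2:],  [2:1] ×4,  [2:1,1],  [2:1,2] ×3,  [2:2],  [3:],  [3:1] ×3 }


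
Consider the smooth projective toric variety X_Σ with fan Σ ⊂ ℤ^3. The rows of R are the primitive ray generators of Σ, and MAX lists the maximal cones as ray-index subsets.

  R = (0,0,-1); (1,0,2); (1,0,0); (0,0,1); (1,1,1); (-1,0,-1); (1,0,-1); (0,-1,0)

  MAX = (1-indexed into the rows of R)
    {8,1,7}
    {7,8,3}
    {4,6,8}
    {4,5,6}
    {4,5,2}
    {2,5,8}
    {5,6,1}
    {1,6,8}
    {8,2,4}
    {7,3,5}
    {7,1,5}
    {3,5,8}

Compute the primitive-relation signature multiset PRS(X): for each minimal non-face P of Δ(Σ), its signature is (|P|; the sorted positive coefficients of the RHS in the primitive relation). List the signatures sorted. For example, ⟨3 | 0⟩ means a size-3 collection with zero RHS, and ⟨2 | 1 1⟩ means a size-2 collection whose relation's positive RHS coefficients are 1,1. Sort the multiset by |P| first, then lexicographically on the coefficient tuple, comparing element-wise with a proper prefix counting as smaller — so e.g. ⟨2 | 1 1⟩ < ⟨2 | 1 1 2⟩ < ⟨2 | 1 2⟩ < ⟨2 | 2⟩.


|primitive collections| = 14. Relations:

  {1,4}:  v_{1} + v_{4} = 0  →  sig = ⟨2 | 0⟩
  {1,3}:  v_{1} + v_{3} = v_{7}  →  sig = ⟨2 | 1⟩
  {2,6}:  v_{2} + v_{6} = v_{4}  →  sig = ⟨2 | 1⟩
  {3,6}:  v_{3} + v_{6} = v_{1}  →  sig = ⟨2 | 1⟩
  {4,7}:  v_{4} + v_{7} = v_{3}  →  sig = ⟨2 | 1⟩
  {1,2}:  v_{1} + v_{2} = v_{5} + v_{8}  →  sig = ⟨2 | 1 1⟩
  {3,4}:  v_{3} + v_{4} = v_{5} + v_{8}  →  sig = ⟨2 | 1 1⟩
  {2,7}:  v_{2} + v_{7} = v_{3} + v_{5} + v_{8}  →  sig = ⟨2 | 1 1 1⟩
  {6,7}:  v_{6} + v_{7} = 2·v_{1}  →  sig = ⟨2 | 2⟩
  {2,3}:  v_{2} + v_{3} = 2·v_{5} + 2·v_{8}  →  sig = ⟨2 | 2 2⟩
  {5,6,8}:  v_{5} + v_{6} + v_{8} = 0  →  sig = ⟨3 | 0⟩
  {1,5,8}:  v_{1} + v_{5} + v_{8} = v_{3}  →  sig = ⟨3 | 1⟩
  {4,5,8}:  v_{4} + v_{5} + v_{8} = v_{2}  →  sig = ⟨3 | 1⟩
  {5,7,8}:  v_{5} + v_{7} + v_{8} = 2·v_{3}  →  sig = ⟨3 | 2⟩

Sorted signature multiset PRS(X):
    ⟨2 | 0⟩
    ⟨2 | 1⟩
    ⟨2 | 1⟩
    ⟨2 | 1⟩
    ⟨2 | 1⟩
    ⟨2 | 1 1⟩
    ⟨2 | 1 1⟩
    ⟨2 | 1 1 1⟩
    ⟨2 | 2⟩
    ⟨2 | 2 2⟩
    ⟨3 | 0⟩
    ⟨3 | 1⟩
    ⟨3 | 1⟩
    ⟨3 | 2⟩


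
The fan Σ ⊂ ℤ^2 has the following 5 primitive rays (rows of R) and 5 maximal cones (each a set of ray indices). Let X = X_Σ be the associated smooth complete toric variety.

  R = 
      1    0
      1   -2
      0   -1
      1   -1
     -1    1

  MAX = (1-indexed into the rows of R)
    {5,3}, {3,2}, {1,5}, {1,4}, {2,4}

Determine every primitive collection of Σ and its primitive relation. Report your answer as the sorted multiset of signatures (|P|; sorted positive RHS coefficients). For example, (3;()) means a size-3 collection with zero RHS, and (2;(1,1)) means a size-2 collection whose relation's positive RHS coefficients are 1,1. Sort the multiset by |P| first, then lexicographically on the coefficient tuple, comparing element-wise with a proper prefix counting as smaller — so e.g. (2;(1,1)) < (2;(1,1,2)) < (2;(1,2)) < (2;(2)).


5 collections generate NE(X_Σ); each relation:

  • {4,5}:  v_{4} + v_{5} = 0  ⇒ sig = (2;())
  • {1,3}:  v_{1} + v_{3} = v_{4}  ⇒ sig = (2;(1))
  • {2,5}:  v_{2} + v_{5} = v_{3}  ⇒ sig = (2;(1))
  • {3,4}:  v_{3} + v_{4} = v_{2}  ⇒ sig = (2;(1))
  • {1,2}:  v_{1} + v_{2} = 2·v_{4}  ⇒ sig = (2;(2))

Hence PRS(X_Σ) =
    (2;())
    (2;(1))
    (2;(1))
    (2;(1))
    (2;(2))


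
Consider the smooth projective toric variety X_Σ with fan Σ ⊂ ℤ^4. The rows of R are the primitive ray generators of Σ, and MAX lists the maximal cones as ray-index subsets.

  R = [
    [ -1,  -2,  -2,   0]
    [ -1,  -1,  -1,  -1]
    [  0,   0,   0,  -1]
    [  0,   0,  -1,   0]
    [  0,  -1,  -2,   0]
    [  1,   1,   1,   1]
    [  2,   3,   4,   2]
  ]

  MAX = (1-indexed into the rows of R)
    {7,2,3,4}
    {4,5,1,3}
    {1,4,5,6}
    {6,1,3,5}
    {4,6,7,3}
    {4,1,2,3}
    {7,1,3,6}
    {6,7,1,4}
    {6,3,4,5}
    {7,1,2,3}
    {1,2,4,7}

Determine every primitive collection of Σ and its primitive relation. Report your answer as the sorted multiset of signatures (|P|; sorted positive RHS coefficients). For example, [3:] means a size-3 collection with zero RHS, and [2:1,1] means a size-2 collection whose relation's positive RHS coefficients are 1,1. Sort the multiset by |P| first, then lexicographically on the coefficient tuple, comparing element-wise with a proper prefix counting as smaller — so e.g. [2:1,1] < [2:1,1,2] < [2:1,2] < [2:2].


Δ(Σ) — 7 vertices, 5 min non-faces:

  P = {2,6}:  v_{2} + v_{6} = 0  so sig = [2:]
  P = {2,5}:  v_{2} + v_{5} = v_{1} + v_{3} + v_{4}  so sig = [2:1,1,1]
  P = {5,7}:  v_{5} + v_{7} = 2·v_{6}  so sig = [2:2]
  P = {1,3,4,6}:  v_{1} + v_{3} + v_{4} + v_{6} = v_{5}  so sig = [4:1]
  P = {1,3,4,7}:  v_{1} + v_{3} + v_{4} + v_{7} = v_{6}  so sig = [4:1]

Signatures (|P|; sorted positive RHS coefficients), sorted:
{ [2:],  [2:1,1,1],  [2:2],  [4:1] ×2 }


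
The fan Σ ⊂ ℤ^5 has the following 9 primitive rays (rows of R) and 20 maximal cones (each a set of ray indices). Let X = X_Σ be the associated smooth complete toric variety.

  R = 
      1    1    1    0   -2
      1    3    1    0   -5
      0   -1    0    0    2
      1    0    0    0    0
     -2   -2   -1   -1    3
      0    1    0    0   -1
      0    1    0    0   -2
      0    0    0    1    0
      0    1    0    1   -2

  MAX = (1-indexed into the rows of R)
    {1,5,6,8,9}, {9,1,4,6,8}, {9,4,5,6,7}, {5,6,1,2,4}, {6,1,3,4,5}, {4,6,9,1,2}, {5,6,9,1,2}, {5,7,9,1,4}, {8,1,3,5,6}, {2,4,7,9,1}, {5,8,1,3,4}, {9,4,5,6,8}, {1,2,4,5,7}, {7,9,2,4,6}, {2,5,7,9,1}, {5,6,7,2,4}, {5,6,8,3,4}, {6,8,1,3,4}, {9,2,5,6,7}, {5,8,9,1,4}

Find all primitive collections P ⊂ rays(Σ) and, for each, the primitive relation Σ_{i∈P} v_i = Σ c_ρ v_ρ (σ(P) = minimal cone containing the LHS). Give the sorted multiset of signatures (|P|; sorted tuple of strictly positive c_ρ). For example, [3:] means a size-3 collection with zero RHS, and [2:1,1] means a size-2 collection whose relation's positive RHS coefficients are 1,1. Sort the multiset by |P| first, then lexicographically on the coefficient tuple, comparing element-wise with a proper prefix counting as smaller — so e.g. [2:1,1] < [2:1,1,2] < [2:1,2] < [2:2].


9 minimal non-faces of Δ(Σ) (on 9 rays):

  • {3,7}:  v_{3} + v_{7} = 0  ⟹  sig = [2:]
  • {3,9}:  v_{3} + v_{9} = v_{8}  ⟹  sig = [2:1]
  • {7,8}:  v_{7} + v_{8} = v_{9}  ⟹  sig = [2:1]
  • {2,3}:  v_{2} + v_{3} = v_{1} + v_{6}  ⟹  sig = [2:1,1]
  • {2,8}:  v_{2} + v_{8} = v_{1} + v_{6} + v_{9}  ⟹  sig = [2:1,1,1]
  • {1,6,7}:  v_{1} + v_{6} + v_{7} = v_{2}  ⟹  sig = [3:1]
  • {2,4,5,9}:  v_{2} + v_{4} + v_{5} + v_{9} = 2·v_{7}  ⟹  sig = [4:2]
  • {1,4,5,6,8}:  v_{1} + v_{4} + v_{5} + v_{6} + v_{8} = 0  ⟹  sig = [5:]
  • {1,4,5,6,9}:  v_{1} + v_{4} + v_{5} + v_{6} + v_{9} = v_{7}  ⟹  sig = [5:1]

so the primitive-relation signature multiset is
[[2:], [2:1], [2:1], [2:1,1], [2:1,1,1], [3:1], [4:2], [5:], [5:1]]


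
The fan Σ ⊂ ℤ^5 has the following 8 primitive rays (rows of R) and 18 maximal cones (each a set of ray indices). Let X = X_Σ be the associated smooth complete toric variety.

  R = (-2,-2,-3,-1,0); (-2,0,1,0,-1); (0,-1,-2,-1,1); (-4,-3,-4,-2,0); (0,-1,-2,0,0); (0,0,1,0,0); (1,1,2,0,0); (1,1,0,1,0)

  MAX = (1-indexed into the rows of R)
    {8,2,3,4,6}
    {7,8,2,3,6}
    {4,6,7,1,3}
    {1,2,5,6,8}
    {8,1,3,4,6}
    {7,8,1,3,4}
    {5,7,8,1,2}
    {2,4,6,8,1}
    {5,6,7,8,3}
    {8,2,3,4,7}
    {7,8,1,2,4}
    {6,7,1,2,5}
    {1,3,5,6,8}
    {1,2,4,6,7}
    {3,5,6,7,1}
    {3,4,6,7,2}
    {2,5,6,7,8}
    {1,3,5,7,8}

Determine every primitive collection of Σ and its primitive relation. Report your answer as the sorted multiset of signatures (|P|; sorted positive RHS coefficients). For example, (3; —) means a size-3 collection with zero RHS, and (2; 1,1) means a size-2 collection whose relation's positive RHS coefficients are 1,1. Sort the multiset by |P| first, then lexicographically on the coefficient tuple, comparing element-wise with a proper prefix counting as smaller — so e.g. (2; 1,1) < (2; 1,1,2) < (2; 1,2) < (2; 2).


5 minimal non-faces of Δ(Σ) (on 8 rays):

  P={4,5}:  v_{4} + v_{5} = 2·v_{1}  →  sig = (2; 2)
  P={1,2,3}:  v_{1} + v_{2} + v_{3} = v_{4}  →  sig = (3; 1)
  P={2,3,5}:  v_{2} + v_{3} + v_{5} = v_{1}  →  sig = (3; 1)
  P={1,6,7,8}:  v_{1} + v_{6} + v_{7} + v_{8} = 0  →  sig = (4; —)
  P={4,6,7,8}:  v_{4} + v_{6} + v_{7} + v_{8} = v_{2} + v_{3}  →  sig = (4; 1,1)

so the primitive-relation signature multiset is
    |P|=2: 1 collection, coeffs (2)
    |P|=3: 2 collections, coeffs (1), (1)
    |P|=4: 2 collections, coeffs (), (1,1)


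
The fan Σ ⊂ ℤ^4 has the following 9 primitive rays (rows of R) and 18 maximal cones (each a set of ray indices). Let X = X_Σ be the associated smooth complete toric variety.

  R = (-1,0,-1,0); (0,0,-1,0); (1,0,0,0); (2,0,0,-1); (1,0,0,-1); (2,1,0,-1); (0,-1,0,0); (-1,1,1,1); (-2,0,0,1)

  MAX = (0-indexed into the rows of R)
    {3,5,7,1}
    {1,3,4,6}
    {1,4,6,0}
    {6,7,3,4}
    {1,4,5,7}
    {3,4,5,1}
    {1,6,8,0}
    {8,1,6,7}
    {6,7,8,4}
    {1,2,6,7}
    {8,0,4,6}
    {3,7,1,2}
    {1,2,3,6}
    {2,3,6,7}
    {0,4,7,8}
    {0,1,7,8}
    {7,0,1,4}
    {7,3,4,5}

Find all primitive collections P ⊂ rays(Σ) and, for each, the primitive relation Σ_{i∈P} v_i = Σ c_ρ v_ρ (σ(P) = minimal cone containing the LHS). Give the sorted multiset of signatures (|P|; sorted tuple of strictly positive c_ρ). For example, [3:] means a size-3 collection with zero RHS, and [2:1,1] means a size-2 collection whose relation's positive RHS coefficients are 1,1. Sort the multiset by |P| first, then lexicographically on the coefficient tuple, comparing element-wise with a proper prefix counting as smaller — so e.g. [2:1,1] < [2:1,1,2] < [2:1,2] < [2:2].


The 14 primitive collections of Σ (r=9, n=4):

  P={3,8}:  v_{3} + v_{8} = 0 ; sig = [2:]
  P={0,2}:  v_{0} + v_{2} = v_{1} ; sig = [2:1]
  P={2,4}:  v_{2} + v_{4} = v_{3} ; sig = [2:1]
  P={5,6}:  v_{5} + v_{6} = v_{3} ; sig = [2:1]
  P={0,3}:  v_{0} + v_{3} = v_{1} + v_{4} ; sig = [2:1,1]
  P={2,8}:  v_{2} + v_{8} = v_{1} + v_{6} + v_{7} ; sig = [2:1,1,1]
  P={5,8}:  v_{5} + v_{8} = v_{1} + v_{4} + v_{7} ; sig = [2:1,1,1]
  P={2,5}:  v_{2} + v_{5} = v_{1} + 2·v_{3} + v_{7} ; sig = [2:1,1,2]
  P={0,5}:  v_{0} + v_{5} = 2·v_{1} + 2·v_{4} + v_{7} ; sig = [2:1,2,2]
  P={0,6,7}:  v_{0} + v_{6} + v_{7} = v_{8} ; sig = [3:1]
  P={1,4,8}:  v_{1} + v_{4} + v_{8} = v_{0} ; sig = [3:1]
  P={1,4,6,7}:  v_{1} + v_{4} + v_{6} + v_{7} = 0 ; sig = [4:]
  P={1,3,4,7}:  v_{1} + v_{3} + v_{4} + v_{7} = v_{5} ; sig = [4:1]
  P={1,3,6,7}:  v_{1} + v_{3} + v_{6} + v_{7} = v_{2} ; sig = [4:1]

so the primitive-relation signature multiset is
    [2:]
    [2:1]
    [2:1]
    [2:1]
    [2:1,1]
    [2:1,1,1]
    [2:1,1,1]
    [2:1,1,2]
    [2:1,2,2]
    [3:1]
    [3:1]
    [4:]
    [4:1]
    [4:1]


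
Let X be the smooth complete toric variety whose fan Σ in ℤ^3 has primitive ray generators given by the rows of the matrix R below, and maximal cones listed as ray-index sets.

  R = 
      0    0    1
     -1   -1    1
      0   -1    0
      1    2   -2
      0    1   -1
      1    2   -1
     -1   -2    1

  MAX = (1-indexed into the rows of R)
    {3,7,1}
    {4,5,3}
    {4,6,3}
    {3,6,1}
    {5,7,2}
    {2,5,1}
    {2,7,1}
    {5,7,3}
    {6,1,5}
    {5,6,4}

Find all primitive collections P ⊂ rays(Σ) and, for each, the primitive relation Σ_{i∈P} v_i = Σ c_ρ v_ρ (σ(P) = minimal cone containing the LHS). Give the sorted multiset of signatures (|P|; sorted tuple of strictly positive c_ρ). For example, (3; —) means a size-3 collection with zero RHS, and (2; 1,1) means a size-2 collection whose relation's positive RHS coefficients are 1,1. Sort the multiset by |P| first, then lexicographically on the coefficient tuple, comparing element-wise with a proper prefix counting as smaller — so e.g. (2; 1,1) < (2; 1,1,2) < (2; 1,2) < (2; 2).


Primitive collections (9):

  {6,7}:  v_{6} + v_{7} = 0  ⟹  sig = (2; —)
  {1,4}:  v_{1} + v_{4} = v_{6}  ⟹  sig = (2; 1)
  {2,3}:  v_{2} + v_{3} = v_{7}  ⟹  sig = (2; 1)
  {2,4}:  v_{2} + v_{4} = v_{5}  ⟹  sig = (2; 1)
  {2,6}:  v_{2} + v_{6} = v_{1} + v_{5}  ⟹  sig = (2; 1,1)
  {4,7}:  v_{4} + v_{7} = v_{3} + v_{5}  ⟹  sig = (2; 1,1)
  {1,3,5}:  v_{1} + v_{3} + v_{5} = 0  ⟹  sig = (3; —)
  {1,5,7}:  v_{1} + v_{5} + v_{7} = v_{2}  ⟹  sig = (3; 1)
  {3,5,6}:  v_{3} + v_{5} + v_{6} = v_{4}  ⟹  sig = (3; 1)

so the primitive-relation signature multiset is
[(2; —), (2; 1), (2; 1), (2; 1), (2; 1,1), (2; 1,1), (3; —), (3; 1), (3; 1)]


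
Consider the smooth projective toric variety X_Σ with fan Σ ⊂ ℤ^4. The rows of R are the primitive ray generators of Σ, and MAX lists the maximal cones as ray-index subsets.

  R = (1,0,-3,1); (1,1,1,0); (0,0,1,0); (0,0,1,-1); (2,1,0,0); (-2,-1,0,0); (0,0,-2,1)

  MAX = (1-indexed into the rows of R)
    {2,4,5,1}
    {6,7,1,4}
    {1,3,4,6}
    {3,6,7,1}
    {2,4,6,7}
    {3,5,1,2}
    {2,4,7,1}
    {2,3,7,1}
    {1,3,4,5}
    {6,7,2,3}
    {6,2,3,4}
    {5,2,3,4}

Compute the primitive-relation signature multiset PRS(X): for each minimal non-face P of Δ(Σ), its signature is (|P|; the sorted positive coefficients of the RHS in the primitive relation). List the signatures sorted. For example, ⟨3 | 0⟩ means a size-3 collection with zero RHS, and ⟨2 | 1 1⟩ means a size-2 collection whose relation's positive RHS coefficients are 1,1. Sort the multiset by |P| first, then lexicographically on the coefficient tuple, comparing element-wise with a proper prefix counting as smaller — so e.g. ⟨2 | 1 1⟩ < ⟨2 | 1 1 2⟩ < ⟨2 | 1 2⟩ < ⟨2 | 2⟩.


Minimal non-faces — 5 found among 7 rays, 12 max cones:

  • {5,6}:  v_{5} + v_{6} = 0  →  sig = ⟨2 | 0⟩
  • {5,7}:  v_{5} + v_{7} = v_{1} + v_{2}  →  sig = ⟨2 | 1 1⟩
  • {3,4,7}:  v_{3} + v_{4} + v_{7} = 0  →  sig = ⟨3 | 0⟩
  • {1,2,6}:  v_{1} + v_{2} + v_{6} = v_{7}  →  sig = ⟨3 | 1⟩
  • {1,2,3,4}:  v_{1} + v_{2} + v_{3} + v_{4} = v_{5}  →  sig = ⟨4 | 1⟩

Sorted signature multiset PRS(X):
{ ⟨2 | 0⟩,  ⟨2 | 1 1⟩,  ⟨3 | 0⟩,  ⟨3 | 1⟩,  ⟨4 | 1⟩ }


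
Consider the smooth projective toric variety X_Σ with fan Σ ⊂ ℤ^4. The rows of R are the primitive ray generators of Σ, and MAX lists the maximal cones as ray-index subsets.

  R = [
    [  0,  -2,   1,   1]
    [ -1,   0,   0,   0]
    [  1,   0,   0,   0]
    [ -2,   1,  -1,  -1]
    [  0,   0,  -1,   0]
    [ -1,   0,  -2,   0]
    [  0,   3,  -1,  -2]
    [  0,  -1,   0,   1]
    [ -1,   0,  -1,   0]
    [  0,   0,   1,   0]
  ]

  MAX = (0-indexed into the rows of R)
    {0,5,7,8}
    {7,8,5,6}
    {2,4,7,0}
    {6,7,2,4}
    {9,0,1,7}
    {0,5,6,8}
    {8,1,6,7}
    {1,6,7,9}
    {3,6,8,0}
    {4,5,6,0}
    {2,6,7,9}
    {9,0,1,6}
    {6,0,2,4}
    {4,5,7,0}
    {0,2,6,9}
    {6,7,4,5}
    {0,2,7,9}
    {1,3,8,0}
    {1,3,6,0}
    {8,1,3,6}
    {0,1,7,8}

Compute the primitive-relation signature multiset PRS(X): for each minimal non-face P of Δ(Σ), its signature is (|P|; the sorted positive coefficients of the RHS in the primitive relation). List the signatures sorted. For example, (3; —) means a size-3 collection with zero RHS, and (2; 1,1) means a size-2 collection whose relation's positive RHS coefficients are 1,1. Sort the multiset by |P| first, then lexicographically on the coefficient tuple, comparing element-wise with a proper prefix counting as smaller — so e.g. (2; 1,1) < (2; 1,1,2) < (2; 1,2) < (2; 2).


16 collections generate NE(X_Σ); each relation:

  P = {1,2}:  v_{1} + v_{2} = 0 — sig = (2; —)
  P = {4,9}:  v_{4} + v_{9} = 0 — sig = (2; —)
  P = {1,4}:  v_{1} + v_{4} = v_{8} — sig = (2; 1)
  P = {2,8}:  v_{2} + v_{8} = v_{4} — sig = (2; 1)
  P = {4,8}:  v_{4} + v_{8} = v_{5} — sig = (2; 1)
  P = {5,9}:  v_{5} + v_{9} = v_{8} — sig = (2; 1)
  P = {8,9}:  v_{8} + v_{9} = v_{1} — sig = (2; 1)
  P = {3,7}:  v_{3} + v_{7} = v_{1} + v_{8} — sig = (2; 1,1)
  P = {2,3}:  v_{2} + v_{3} = v_{0} + v_{6} + v_{8} — sig = (2; 1,1,1)
  P = {3,4}:  v_{3} + v_{4} = v_{0} + v_{6} + 2·v_{8} — sig = (2; 1,1,2)
  P = {3,9}:  v_{3} + v_{9} = v_{0} + 2·v_{1} + v_{6} — sig = (2; 1,1,2)
  P = {3,5}:  v_{3} + v_{5} = v_{0} + v_{6} + 3·v_{8} — sig = (2; 1,1,3)
  P = {1,5}:  v_{1} + v_{5} = 2·v_{8} — sig = (2; 2)
  P = {2,5}:  v_{2} + v_{5} = 2·v_{4} — sig = (2; 2)
  P = {0,6,7}:  v_{0} + v_{6} + v_{7} = 0 — sig = (3; —)
  P = {0,1,6,8}:  v_{0} + v_{1} + v_{6} + v_{8} = v_{3} — sig = (4; 1)

Sorted signature multiset PRS(X):
[(2; —), (2; —), (2; 1), (2; 1), (2; 1), (2; 1), (2; 1), (2; 1,1), (2; 1,1,1), (2; 1,1,2), (2; 1,1,2), (2; 1,1,3), (2; 2), (2; 2), (3; —), (4; 1)]


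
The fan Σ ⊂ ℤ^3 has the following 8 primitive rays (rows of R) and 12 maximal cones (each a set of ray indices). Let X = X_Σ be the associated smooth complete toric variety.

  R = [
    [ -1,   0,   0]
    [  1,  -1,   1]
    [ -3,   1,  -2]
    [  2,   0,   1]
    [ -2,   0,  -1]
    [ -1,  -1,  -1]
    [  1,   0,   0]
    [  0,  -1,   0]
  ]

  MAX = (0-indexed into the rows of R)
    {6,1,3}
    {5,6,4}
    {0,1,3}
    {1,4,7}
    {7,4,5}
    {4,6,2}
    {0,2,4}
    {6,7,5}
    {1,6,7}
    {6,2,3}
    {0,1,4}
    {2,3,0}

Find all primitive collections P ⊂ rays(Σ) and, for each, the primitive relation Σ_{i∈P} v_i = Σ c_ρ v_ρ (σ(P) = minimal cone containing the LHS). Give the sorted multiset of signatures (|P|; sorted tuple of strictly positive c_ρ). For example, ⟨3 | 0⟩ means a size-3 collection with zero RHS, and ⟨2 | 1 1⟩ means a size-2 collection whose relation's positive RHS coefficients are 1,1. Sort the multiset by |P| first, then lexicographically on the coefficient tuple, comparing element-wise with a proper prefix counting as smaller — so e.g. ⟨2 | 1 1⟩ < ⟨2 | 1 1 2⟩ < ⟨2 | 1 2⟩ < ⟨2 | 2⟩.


Primitive collections (12):

  {0,6}:  v_{0} + v_{6} = 0  so sig = ⟨2 | 0⟩
  {3,4}:  v_{3} + v_{4} = 0  so sig = ⟨2 | 0⟩
  {1,2}:  v_{1} + v_{2} = v_{4}  so sig = ⟨2 | 1⟩
  {0,5}:  v_{0} + v_{5} = v_{4} + v_{7}  so sig = ⟨2 | 1 1⟩
  {0,7}:  v_{0} + v_{7} = v_{1} + v_{4}  so sig = ⟨2 | 1 1⟩
  {3,5}:  v_{3} + v_{5} = v_{6} + v_{7}  so sig = ⟨2 | 1 1⟩
  {3,7}:  v_{3} + v_{7} = v_{1} + v_{6}  so sig = ⟨2 | 1 1⟩
  {2,7}:  v_{2} + v_{7} = 2·v_{4} + v_{6}  so sig = ⟨2 | 1 2⟩
  {1,5}:  v_{1} + v_{5} = 2·v_{7}  so sig = ⟨2 | 2⟩
  {2,5}:  v_{2} + v_{5} = 3·v_{4} + 2·v_{6}  so sig = ⟨2 | 2 3⟩
  {1,4,6}:  v_{1} + v_{4} + v_{6} = v_{7}  so sig = ⟨3 | 1⟩
  {4,6,7}:  v_{4} + v_{6} + v_{7} = v_{5}  so sig = ⟨3 | 1⟩

Hence PRS(X_Σ) =
[⟨2 | 0⟩, ⟨2 | 0⟩, ⟨2 | 1⟩, ⟨2 | 1 1⟩, ⟨2 | 1 1⟩, ⟨2 | 1 1⟩, ⟨2 | 1 1⟩, ⟨2 | 1 2⟩, ⟨2 | 2⟩, ⟨2 | 2 3⟩, ⟨3 | 1⟩, ⟨3 | 1⟩]


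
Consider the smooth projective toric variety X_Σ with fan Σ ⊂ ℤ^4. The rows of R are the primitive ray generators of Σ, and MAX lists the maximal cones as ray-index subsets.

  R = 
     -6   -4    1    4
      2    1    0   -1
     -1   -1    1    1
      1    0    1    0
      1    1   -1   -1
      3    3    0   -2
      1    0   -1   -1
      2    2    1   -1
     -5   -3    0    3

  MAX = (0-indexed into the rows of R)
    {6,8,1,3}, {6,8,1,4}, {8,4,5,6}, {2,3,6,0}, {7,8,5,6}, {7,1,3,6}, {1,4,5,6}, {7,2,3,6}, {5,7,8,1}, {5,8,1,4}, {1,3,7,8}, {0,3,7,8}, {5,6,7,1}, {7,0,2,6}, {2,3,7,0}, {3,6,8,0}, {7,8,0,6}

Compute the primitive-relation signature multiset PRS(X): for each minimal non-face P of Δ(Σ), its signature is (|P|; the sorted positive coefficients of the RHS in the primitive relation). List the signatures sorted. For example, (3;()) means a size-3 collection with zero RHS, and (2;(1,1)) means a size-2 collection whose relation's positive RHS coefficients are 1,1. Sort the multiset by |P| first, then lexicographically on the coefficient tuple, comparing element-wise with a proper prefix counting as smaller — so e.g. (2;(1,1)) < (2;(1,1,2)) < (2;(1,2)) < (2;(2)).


Primitive collections (14):

  • {2,4}:  v_{2} + v_{4} = 0  ⟹  sig = (2;())
  • {0,4}:  v_{0} + v_{4} = v_{8}  ⟹  sig = (2;(1))
  • {1,2}:  v_{1} + v_{2} = v_{3}  ⟹  sig = (2;(1))
  • {2,5}:  v_{2} + v_{5} = v_{7}  ⟹  sig = (2;(1))
  • {2,8}:  v_{2} + v_{8} = v_{0}  ⟹  sig = (2;(1))
  • {3,4}:  v_{3} + v_{4} = v_{1}  ⟹  sig = (2;(1))
  • {4,7}:  v_{4} + v_{7} = v_{5}  ⟹  sig = (2;(1))
  • {0,1}:  v_{0} + v_{1} = v_{3} + v_{8}  ⟹  sig = (2;(1,1))
  • {0,5}:  v_{0} + v_{5} = v_{7} + v_{8}  ⟹  sig = (2;(1,1))
  • {3,5}:  v_{3} + v_{5} = v_{1} + v_{7}  ⟹  sig = (2;(1,1))
  • {1,6,7,8}:  v_{1} + v_{6} + v_{7} + v_{8} = 0  ⟹  sig = (4;())
  • {1,5,6,8}:  v_{1} + v_{5} + v_{6} + v_{8} = v_{4}  ⟹  sig = (4;(1))
  • {3,6,7,8}:  v_{3} + v_{6} + v_{7} + v_{8} = v_{2}  ⟹  sig = (4;(1))
  • {0,3,6,7}:  v_{0} + v_{3} + v_{6} + v_{7} = 2·v_{2}  ⟹  sig = (4;(2))

Sorted signature multiset PRS(X):
{ (2;()),  (2;(1)) ×6,  (2;(1,1)) ×3,  (4;()),  (4;(1)) ×2,  (4;(2)) }
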